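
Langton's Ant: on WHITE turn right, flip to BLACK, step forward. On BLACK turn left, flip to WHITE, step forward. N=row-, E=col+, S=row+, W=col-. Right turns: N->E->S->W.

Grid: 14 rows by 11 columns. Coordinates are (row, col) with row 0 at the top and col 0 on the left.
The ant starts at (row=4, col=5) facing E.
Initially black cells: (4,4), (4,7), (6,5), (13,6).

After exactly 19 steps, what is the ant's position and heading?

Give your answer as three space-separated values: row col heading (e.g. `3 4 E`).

Step 1: on WHITE (4,5): turn R to S, flip to black, move to (5,5). |black|=5
Step 2: on WHITE (5,5): turn R to W, flip to black, move to (5,4). |black|=6
Step 3: on WHITE (5,4): turn R to N, flip to black, move to (4,4). |black|=7
Step 4: on BLACK (4,4): turn L to W, flip to white, move to (4,3). |black|=6
Step 5: on WHITE (4,3): turn R to N, flip to black, move to (3,3). |black|=7
Step 6: on WHITE (3,3): turn R to E, flip to black, move to (3,4). |black|=8
Step 7: on WHITE (3,4): turn R to S, flip to black, move to (4,4). |black|=9
Step 8: on WHITE (4,4): turn R to W, flip to black, move to (4,3). |black|=10
Step 9: on BLACK (4,3): turn L to S, flip to white, move to (5,3). |black|=9
Step 10: on WHITE (5,3): turn R to W, flip to black, move to (5,2). |black|=10
Step 11: on WHITE (5,2): turn R to N, flip to black, move to (4,2). |black|=11
Step 12: on WHITE (4,2): turn R to E, flip to black, move to (4,3). |black|=12
Step 13: on WHITE (4,3): turn R to S, flip to black, move to (5,3). |black|=13
Step 14: on BLACK (5,3): turn L to E, flip to white, move to (5,4). |black|=12
Step 15: on BLACK (5,4): turn L to N, flip to white, move to (4,4). |black|=11
Step 16: on BLACK (4,4): turn L to W, flip to white, move to (4,3). |black|=10
Step 17: on BLACK (4,3): turn L to S, flip to white, move to (5,3). |black|=9
Step 18: on WHITE (5,3): turn R to W, flip to black, move to (5,2). |black|=10
Step 19: on BLACK (5,2): turn L to S, flip to white, move to (6,2). |black|=9

Answer: 6 2 S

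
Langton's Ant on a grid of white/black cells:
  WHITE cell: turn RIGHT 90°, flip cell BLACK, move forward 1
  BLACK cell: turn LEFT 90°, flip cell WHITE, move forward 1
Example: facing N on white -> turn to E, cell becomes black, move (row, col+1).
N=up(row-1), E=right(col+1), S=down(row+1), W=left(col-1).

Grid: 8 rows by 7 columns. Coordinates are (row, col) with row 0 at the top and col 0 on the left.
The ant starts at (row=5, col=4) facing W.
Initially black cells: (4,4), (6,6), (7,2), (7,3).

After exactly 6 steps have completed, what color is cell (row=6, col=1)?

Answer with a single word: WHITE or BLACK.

Answer: WHITE

Derivation:
Step 1: on WHITE (5,4): turn R to N, flip to black, move to (4,4). |black|=5
Step 2: on BLACK (4,4): turn L to W, flip to white, move to (4,3). |black|=4
Step 3: on WHITE (4,3): turn R to N, flip to black, move to (3,3). |black|=5
Step 4: on WHITE (3,3): turn R to E, flip to black, move to (3,4). |black|=6
Step 5: on WHITE (3,4): turn R to S, flip to black, move to (4,4). |black|=7
Step 6: on WHITE (4,4): turn R to W, flip to black, move to (4,3). |black|=8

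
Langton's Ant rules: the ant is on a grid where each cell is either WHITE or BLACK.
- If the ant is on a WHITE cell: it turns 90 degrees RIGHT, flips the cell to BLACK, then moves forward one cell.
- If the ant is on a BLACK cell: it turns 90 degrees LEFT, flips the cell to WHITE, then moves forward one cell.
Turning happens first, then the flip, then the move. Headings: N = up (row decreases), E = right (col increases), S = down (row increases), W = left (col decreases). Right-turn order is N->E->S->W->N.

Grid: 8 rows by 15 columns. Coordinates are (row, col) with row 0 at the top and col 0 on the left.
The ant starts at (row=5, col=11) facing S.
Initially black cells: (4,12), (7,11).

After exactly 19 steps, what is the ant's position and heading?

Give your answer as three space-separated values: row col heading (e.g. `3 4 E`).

Answer: 6 13 E

Derivation:
Step 1: on WHITE (5,11): turn R to W, flip to black, move to (5,10). |black|=3
Step 2: on WHITE (5,10): turn R to N, flip to black, move to (4,10). |black|=4
Step 3: on WHITE (4,10): turn R to E, flip to black, move to (4,11). |black|=5
Step 4: on WHITE (4,11): turn R to S, flip to black, move to (5,11). |black|=6
Step 5: on BLACK (5,11): turn L to E, flip to white, move to (5,12). |black|=5
Step 6: on WHITE (5,12): turn R to S, flip to black, move to (6,12). |black|=6
Step 7: on WHITE (6,12): turn R to W, flip to black, move to (6,11). |black|=7
Step 8: on WHITE (6,11): turn R to N, flip to black, move to (5,11). |black|=8
Step 9: on WHITE (5,11): turn R to E, flip to black, move to (5,12). |black|=9
Step 10: on BLACK (5,12): turn L to N, flip to white, move to (4,12). |black|=8
Step 11: on BLACK (4,12): turn L to W, flip to white, move to (4,11). |black|=7
Step 12: on BLACK (4,11): turn L to S, flip to white, move to (5,11). |black|=6
Step 13: on BLACK (5,11): turn L to E, flip to white, move to (5,12). |black|=5
Step 14: on WHITE (5,12): turn R to S, flip to black, move to (6,12). |black|=6
Step 15: on BLACK (6,12): turn L to E, flip to white, move to (6,13). |black|=5
Step 16: on WHITE (6,13): turn R to S, flip to black, move to (7,13). |black|=6
Step 17: on WHITE (7,13): turn R to W, flip to black, move to (7,12). |black|=7
Step 18: on WHITE (7,12): turn R to N, flip to black, move to (6,12). |black|=8
Step 19: on WHITE (6,12): turn R to E, flip to black, move to (6,13). |black|=9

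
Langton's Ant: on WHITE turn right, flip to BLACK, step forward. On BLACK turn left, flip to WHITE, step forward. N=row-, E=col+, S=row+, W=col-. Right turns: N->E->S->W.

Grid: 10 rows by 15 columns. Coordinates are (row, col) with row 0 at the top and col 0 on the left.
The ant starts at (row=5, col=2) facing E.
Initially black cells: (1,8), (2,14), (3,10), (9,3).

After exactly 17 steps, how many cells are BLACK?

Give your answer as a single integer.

Answer: 11

Derivation:
Step 1: on WHITE (5,2): turn R to S, flip to black, move to (6,2). |black|=5
Step 2: on WHITE (6,2): turn R to W, flip to black, move to (6,1). |black|=6
Step 3: on WHITE (6,1): turn R to N, flip to black, move to (5,1). |black|=7
Step 4: on WHITE (5,1): turn R to E, flip to black, move to (5,2). |black|=8
Step 5: on BLACK (5,2): turn L to N, flip to white, move to (4,2). |black|=7
Step 6: on WHITE (4,2): turn R to E, flip to black, move to (4,3). |black|=8
Step 7: on WHITE (4,3): turn R to S, flip to black, move to (5,3). |black|=9
Step 8: on WHITE (5,3): turn R to W, flip to black, move to (5,2). |black|=10
Step 9: on WHITE (5,2): turn R to N, flip to black, move to (4,2). |black|=11
Step 10: on BLACK (4,2): turn L to W, flip to white, move to (4,1). |black|=10
Step 11: on WHITE (4,1): turn R to N, flip to black, move to (3,1). |black|=11
Step 12: on WHITE (3,1): turn R to E, flip to black, move to (3,2). |black|=12
Step 13: on WHITE (3,2): turn R to S, flip to black, move to (4,2). |black|=13
Step 14: on WHITE (4,2): turn R to W, flip to black, move to (4,1). |black|=14
Step 15: on BLACK (4,1): turn L to S, flip to white, move to (5,1). |black|=13
Step 16: on BLACK (5,1): turn L to E, flip to white, move to (5,2). |black|=12
Step 17: on BLACK (5,2): turn L to N, flip to white, move to (4,2). |black|=11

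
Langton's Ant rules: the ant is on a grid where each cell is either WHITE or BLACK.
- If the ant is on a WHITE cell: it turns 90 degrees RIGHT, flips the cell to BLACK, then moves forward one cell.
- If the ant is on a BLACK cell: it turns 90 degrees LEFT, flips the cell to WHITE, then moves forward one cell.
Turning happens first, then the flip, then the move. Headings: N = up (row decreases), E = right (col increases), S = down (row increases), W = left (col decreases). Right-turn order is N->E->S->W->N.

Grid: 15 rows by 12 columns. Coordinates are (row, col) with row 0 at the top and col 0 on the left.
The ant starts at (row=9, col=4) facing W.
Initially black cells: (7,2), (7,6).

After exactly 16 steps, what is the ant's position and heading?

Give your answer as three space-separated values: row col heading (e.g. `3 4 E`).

Step 1: on WHITE (9,4): turn R to N, flip to black, move to (8,4). |black|=3
Step 2: on WHITE (8,4): turn R to E, flip to black, move to (8,5). |black|=4
Step 3: on WHITE (8,5): turn R to S, flip to black, move to (9,5). |black|=5
Step 4: on WHITE (9,5): turn R to W, flip to black, move to (9,4). |black|=6
Step 5: on BLACK (9,4): turn L to S, flip to white, move to (10,4). |black|=5
Step 6: on WHITE (10,4): turn R to W, flip to black, move to (10,3). |black|=6
Step 7: on WHITE (10,3): turn R to N, flip to black, move to (9,3). |black|=7
Step 8: on WHITE (9,3): turn R to E, flip to black, move to (9,4). |black|=8
Step 9: on WHITE (9,4): turn R to S, flip to black, move to (10,4). |black|=9
Step 10: on BLACK (10,4): turn L to E, flip to white, move to (10,5). |black|=8
Step 11: on WHITE (10,5): turn R to S, flip to black, move to (11,5). |black|=9
Step 12: on WHITE (11,5): turn R to W, flip to black, move to (11,4). |black|=10
Step 13: on WHITE (11,4): turn R to N, flip to black, move to (10,4). |black|=11
Step 14: on WHITE (10,4): turn R to E, flip to black, move to (10,5). |black|=12
Step 15: on BLACK (10,5): turn L to N, flip to white, move to (9,5). |black|=11
Step 16: on BLACK (9,5): turn L to W, flip to white, move to (9,4). |black|=10

Answer: 9 4 W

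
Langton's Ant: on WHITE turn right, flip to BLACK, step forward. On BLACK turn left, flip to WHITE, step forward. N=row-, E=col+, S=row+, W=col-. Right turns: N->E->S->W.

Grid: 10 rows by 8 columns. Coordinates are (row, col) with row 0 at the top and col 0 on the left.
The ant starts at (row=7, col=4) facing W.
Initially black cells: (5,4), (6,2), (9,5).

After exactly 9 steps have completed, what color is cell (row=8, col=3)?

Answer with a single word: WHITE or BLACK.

Step 1: on WHITE (7,4): turn R to N, flip to black, move to (6,4). |black|=4
Step 2: on WHITE (6,4): turn R to E, flip to black, move to (6,5). |black|=5
Step 3: on WHITE (6,5): turn R to S, flip to black, move to (7,5). |black|=6
Step 4: on WHITE (7,5): turn R to W, flip to black, move to (7,4). |black|=7
Step 5: on BLACK (7,4): turn L to S, flip to white, move to (8,4). |black|=6
Step 6: on WHITE (8,4): turn R to W, flip to black, move to (8,3). |black|=7
Step 7: on WHITE (8,3): turn R to N, flip to black, move to (7,3). |black|=8
Step 8: on WHITE (7,3): turn R to E, flip to black, move to (7,4). |black|=9
Step 9: on WHITE (7,4): turn R to S, flip to black, move to (8,4). |black|=10

Answer: BLACK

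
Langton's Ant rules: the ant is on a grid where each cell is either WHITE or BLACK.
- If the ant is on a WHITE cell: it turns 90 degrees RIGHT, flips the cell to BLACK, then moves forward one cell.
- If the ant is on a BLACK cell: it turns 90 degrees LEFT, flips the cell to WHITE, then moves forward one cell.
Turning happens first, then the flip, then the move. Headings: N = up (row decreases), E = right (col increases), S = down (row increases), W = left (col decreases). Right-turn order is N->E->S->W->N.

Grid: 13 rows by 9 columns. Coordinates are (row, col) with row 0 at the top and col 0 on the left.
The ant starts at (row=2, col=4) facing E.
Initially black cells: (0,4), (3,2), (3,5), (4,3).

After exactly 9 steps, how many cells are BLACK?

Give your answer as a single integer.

Step 1: on WHITE (2,4): turn R to S, flip to black, move to (3,4). |black|=5
Step 2: on WHITE (3,4): turn R to W, flip to black, move to (3,3). |black|=6
Step 3: on WHITE (3,3): turn R to N, flip to black, move to (2,3). |black|=7
Step 4: on WHITE (2,3): turn R to E, flip to black, move to (2,4). |black|=8
Step 5: on BLACK (2,4): turn L to N, flip to white, move to (1,4). |black|=7
Step 6: on WHITE (1,4): turn R to E, flip to black, move to (1,5). |black|=8
Step 7: on WHITE (1,5): turn R to S, flip to black, move to (2,5). |black|=9
Step 8: on WHITE (2,5): turn R to W, flip to black, move to (2,4). |black|=10
Step 9: on WHITE (2,4): turn R to N, flip to black, move to (1,4). |black|=11

Answer: 11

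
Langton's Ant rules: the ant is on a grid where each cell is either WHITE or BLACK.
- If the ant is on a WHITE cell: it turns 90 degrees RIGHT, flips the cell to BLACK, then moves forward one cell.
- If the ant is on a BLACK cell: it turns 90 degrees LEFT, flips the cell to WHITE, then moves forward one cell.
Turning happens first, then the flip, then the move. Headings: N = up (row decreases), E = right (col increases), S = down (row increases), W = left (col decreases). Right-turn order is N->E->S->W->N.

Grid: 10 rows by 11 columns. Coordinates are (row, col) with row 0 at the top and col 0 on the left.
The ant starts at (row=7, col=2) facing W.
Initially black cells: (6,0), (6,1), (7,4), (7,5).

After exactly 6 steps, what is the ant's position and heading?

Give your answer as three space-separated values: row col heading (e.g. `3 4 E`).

Step 1: on WHITE (7,2): turn R to N, flip to black, move to (6,2). |black|=5
Step 2: on WHITE (6,2): turn R to E, flip to black, move to (6,3). |black|=6
Step 3: on WHITE (6,3): turn R to S, flip to black, move to (7,3). |black|=7
Step 4: on WHITE (7,3): turn R to W, flip to black, move to (7,2). |black|=8
Step 5: on BLACK (7,2): turn L to S, flip to white, move to (8,2). |black|=7
Step 6: on WHITE (8,2): turn R to W, flip to black, move to (8,1). |black|=8

Answer: 8 1 W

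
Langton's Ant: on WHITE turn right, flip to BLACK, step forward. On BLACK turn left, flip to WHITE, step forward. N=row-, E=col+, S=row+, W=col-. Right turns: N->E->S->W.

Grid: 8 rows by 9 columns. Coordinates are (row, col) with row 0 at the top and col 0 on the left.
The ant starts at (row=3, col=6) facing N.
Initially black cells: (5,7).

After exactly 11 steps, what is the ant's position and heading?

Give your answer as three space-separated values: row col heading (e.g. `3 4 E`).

Answer: 4 4 W

Derivation:
Step 1: on WHITE (3,6): turn R to E, flip to black, move to (3,7). |black|=2
Step 2: on WHITE (3,7): turn R to S, flip to black, move to (4,7). |black|=3
Step 3: on WHITE (4,7): turn R to W, flip to black, move to (4,6). |black|=4
Step 4: on WHITE (4,6): turn R to N, flip to black, move to (3,6). |black|=5
Step 5: on BLACK (3,6): turn L to W, flip to white, move to (3,5). |black|=4
Step 6: on WHITE (3,5): turn R to N, flip to black, move to (2,5). |black|=5
Step 7: on WHITE (2,5): turn R to E, flip to black, move to (2,6). |black|=6
Step 8: on WHITE (2,6): turn R to S, flip to black, move to (3,6). |black|=7
Step 9: on WHITE (3,6): turn R to W, flip to black, move to (3,5). |black|=8
Step 10: on BLACK (3,5): turn L to S, flip to white, move to (4,5). |black|=7
Step 11: on WHITE (4,5): turn R to W, flip to black, move to (4,4). |black|=8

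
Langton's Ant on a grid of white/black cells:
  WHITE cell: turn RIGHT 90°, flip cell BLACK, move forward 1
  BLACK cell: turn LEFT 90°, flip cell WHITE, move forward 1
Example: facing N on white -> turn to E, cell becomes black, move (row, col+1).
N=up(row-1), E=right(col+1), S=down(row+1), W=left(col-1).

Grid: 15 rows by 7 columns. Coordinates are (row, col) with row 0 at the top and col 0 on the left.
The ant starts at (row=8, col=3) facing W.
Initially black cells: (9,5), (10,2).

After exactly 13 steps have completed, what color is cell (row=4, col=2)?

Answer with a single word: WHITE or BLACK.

Step 1: on WHITE (8,3): turn R to N, flip to black, move to (7,3). |black|=3
Step 2: on WHITE (7,3): turn R to E, flip to black, move to (7,4). |black|=4
Step 3: on WHITE (7,4): turn R to S, flip to black, move to (8,4). |black|=5
Step 4: on WHITE (8,4): turn R to W, flip to black, move to (8,3). |black|=6
Step 5: on BLACK (8,3): turn L to S, flip to white, move to (9,3). |black|=5
Step 6: on WHITE (9,3): turn R to W, flip to black, move to (9,2). |black|=6
Step 7: on WHITE (9,2): turn R to N, flip to black, move to (8,2). |black|=7
Step 8: on WHITE (8,2): turn R to E, flip to black, move to (8,3). |black|=8
Step 9: on WHITE (8,3): turn R to S, flip to black, move to (9,3). |black|=9
Step 10: on BLACK (9,3): turn L to E, flip to white, move to (9,4). |black|=8
Step 11: on WHITE (9,4): turn R to S, flip to black, move to (10,4). |black|=9
Step 12: on WHITE (10,4): turn R to W, flip to black, move to (10,3). |black|=10
Step 13: on WHITE (10,3): turn R to N, flip to black, move to (9,3). |black|=11

Answer: WHITE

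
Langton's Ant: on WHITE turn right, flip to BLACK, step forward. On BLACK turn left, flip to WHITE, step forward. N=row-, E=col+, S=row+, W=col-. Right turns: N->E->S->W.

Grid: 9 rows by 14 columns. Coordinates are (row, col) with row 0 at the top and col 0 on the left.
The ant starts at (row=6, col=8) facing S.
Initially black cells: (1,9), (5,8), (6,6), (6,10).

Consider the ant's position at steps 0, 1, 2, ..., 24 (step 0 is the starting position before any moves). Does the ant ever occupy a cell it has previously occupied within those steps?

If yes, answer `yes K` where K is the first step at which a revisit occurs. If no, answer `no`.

Step 1: on WHITE (6,8): turn R to W, flip to black, move to (6,7). |black|=5 — new cell
Step 2: on WHITE (6,7): turn R to N, flip to black, move to (5,7). |black|=6 — new cell
Step 3: on WHITE (5,7): turn R to E, flip to black, move to (5,8). |black|=7 — new cell
Step 4: on BLACK (5,8): turn L to N, flip to white, move to (4,8). |black|=6 — new cell
Step 5: on WHITE (4,8): turn R to E, flip to black, move to (4,9). |black|=7 — new cell
Step 6: on WHITE (4,9): turn R to S, flip to black, move to (5,9). |black|=8 — new cell
Step 7: on WHITE (5,9): turn R to W, flip to black, move to (5,8). |black|=9 — REVISIT

Answer: yes 7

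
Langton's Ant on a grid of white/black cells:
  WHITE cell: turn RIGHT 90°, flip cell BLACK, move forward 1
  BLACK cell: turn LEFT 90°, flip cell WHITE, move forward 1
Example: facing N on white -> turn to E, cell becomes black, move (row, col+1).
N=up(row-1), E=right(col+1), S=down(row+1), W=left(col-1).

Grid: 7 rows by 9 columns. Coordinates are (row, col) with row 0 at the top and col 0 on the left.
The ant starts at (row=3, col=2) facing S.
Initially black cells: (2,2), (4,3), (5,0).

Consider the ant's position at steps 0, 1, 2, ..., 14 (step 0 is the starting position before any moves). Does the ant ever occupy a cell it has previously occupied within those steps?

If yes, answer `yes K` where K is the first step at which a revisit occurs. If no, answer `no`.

Answer: yes 7

Derivation:
Step 1: on WHITE (3,2): turn R to W, flip to black, move to (3,1). |black|=4 — new cell
Step 2: on WHITE (3,1): turn R to N, flip to black, move to (2,1). |black|=5 — new cell
Step 3: on WHITE (2,1): turn R to E, flip to black, move to (2,2). |black|=6 — new cell
Step 4: on BLACK (2,2): turn L to N, flip to white, move to (1,2). |black|=5 — new cell
Step 5: on WHITE (1,2): turn R to E, flip to black, move to (1,3). |black|=6 — new cell
Step 6: on WHITE (1,3): turn R to S, flip to black, move to (2,3). |black|=7 — new cell
Step 7: on WHITE (2,3): turn R to W, flip to black, move to (2,2). |black|=8 — REVISIT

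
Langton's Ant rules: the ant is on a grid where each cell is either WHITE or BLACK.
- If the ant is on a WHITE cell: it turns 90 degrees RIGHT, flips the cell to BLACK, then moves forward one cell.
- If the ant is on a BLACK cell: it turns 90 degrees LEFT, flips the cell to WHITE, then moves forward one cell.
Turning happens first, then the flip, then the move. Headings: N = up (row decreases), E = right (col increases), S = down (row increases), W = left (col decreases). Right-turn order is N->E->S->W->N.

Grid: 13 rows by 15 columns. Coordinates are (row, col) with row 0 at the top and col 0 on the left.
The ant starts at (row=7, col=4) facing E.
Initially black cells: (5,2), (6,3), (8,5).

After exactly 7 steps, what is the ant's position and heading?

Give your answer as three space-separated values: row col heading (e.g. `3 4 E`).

Step 1: on WHITE (7,4): turn R to S, flip to black, move to (8,4). |black|=4
Step 2: on WHITE (8,4): turn R to W, flip to black, move to (8,3). |black|=5
Step 3: on WHITE (8,3): turn R to N, flip to black, move to (7,3). |black|=6
Step 4: on WHITE (7,3): turn R to E, flip to black, move to (7,4). |black|=7
Step 5: on BLACK (7,4): turn L to N, flip to white, move to (6,4). |black|=6
Step 6: on WHITE (6,4): turn R to E, flip to black, move to (6,5). |black|=7
Step 7: on WHITE (6,5): turn R to S, flip to black, move to (7,5). |black|=8

Answer: 7 5 S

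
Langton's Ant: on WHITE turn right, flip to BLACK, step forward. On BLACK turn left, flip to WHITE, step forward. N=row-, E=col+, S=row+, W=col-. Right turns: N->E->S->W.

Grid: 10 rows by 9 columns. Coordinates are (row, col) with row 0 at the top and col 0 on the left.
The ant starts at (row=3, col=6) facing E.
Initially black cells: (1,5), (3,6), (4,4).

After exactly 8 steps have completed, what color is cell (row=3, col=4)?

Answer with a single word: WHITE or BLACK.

Step 1: on BLACK (3,6): turn L to N, flip to white, move to (2,6). |black|=2
Step 2: on WHITE (2,6): turn R to E, flip to black, move to (2,7). |black|=3
Step 3: on WHITE (2,7): turn R to S, flip to black, move to (3,7). |black|=4
Step 4: on WHITE (3,7): turn R to W, flip to black, move to (3,6). |black|=5
Step 5: on WHITE (3,6): turn R to N, flip to black, move to (2,6). |black|=6
Step 6: on BLACK (2,6): turn L to W, flip to white, move to (2,5). |black|=5
Step 7: on WHITE (2,5): turn R to N, flip to black, move to (1,5). |black|=6
Step 8: on BLACK (1,5): turn L to W, flip to white, move to (1,4). |black|=5

Answer: WHITE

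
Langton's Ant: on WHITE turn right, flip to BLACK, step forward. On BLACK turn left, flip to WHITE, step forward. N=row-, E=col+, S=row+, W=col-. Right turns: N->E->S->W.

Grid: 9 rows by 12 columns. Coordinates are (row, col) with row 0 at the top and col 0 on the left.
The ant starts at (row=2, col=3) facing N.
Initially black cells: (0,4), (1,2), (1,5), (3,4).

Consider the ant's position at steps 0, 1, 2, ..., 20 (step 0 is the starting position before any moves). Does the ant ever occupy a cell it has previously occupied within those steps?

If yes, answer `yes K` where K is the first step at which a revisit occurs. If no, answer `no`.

Step 1: on WHITE (2,3): turn R to E, flip to black, move to (2,4). |black|=5 — new cell
Step 2: on WHITE (2,4): turn R to S, flip to black, move to (3,4). |black|=6 — new cell
Step 3: on BLACK (3,4): turn L to E, flip to white, move to (3,5). |black|=5 — new cell
Step 4: on WHITE (3,5): turn R to S, flip to black, move to (4,5). |black|=6 — new cell
Step 5: on WHITE (4,5): turn R to W, flip to black, move to (4,4). |black|=7 — new cell
Step 6: on WHITE (4,4): turn R to N, flip to black, move to (3,4). |black|=8 — REVISIT

Answer: yes 6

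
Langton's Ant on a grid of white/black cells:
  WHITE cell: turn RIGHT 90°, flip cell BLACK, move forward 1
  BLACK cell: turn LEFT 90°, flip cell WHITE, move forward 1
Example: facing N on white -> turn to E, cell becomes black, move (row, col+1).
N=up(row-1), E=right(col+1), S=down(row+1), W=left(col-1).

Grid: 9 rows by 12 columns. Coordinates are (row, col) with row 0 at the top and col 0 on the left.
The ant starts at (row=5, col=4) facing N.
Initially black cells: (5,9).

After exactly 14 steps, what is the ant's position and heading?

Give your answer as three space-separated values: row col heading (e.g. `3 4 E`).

Answer: 6 3 S

Derivation:
Step 1: on WHITE (5,4): turn R to E, flip to black, move to (5,5). |black|=2
Step 2: on WHITE (5,5): turn R to S, flip to black, move to (6,5). |black|=3
Step 3: on WHITE (6,5): turn R to W, flip to black, move to (6,4). |black|=4
Step 4: on WHITE (6,4): turn R to N, flip to black, move to (5,4). |black|=5
Step 5: on BLACK (5,4): turn L to W, flip to white, move to (5,3). |black|=4
Step 6: on WHITE (5,3): turn R to N, flip to black, move to (4,3). |black|=5
Step 7: on WHITE (4,3): turn R to E, flip to black, move to (4,4). |black|=6
Step 8: on WHITE (4,4): turn R to S, flip to black, move to (5,4). |black|=7
Step 9: on WHITE (5,4): turn R to W, flip to black, move to (5,3). |black|=8
Step 10: on BLACK (5,3): turn L to S, flip to white, move to (6,3). |black|=7
Step 11: on WHITE (6,3): turn R to W, flip to black, move to (6,2). |black|=8
Step 12: on WHITE (6,2): turn R to N, flip to black, move to (5,2). |black|=9
Step 13: on WHITE (5,2): turn R to E, flip to black, move to (5,3). |black|=10
Step 14: on WHITE (5,3): turn R to S, flip to black, move to (6,3). |black|=11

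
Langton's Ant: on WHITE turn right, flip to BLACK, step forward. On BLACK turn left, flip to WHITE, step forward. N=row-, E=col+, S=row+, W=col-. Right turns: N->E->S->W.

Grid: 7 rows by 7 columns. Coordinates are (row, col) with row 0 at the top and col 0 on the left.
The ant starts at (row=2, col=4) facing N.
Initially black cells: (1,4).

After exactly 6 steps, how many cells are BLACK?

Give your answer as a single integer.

Answer: 5

Derivation:
Step 1: on WHITE (2,4): turn R to E, flip to black, move to (2,5). |black|=2
Step 2: on WHITE (2,5): turn R to S, flip to black, move to (3,5). |black|=3
Step 3: on WHITE (3,5): turn R to W, flip to black, move to (3,4). |black|=4
Step 4: on WHITE (3,4): turn R to N, flip to black, move to (2,4). |black|=5
Step 5: on BLACK (2,4): turn L to W, flip to white, move to (2,3). |black|=4
Step 6: on WHITE (2,3): turn R to N, flip to black, move to (1,3). |black|=5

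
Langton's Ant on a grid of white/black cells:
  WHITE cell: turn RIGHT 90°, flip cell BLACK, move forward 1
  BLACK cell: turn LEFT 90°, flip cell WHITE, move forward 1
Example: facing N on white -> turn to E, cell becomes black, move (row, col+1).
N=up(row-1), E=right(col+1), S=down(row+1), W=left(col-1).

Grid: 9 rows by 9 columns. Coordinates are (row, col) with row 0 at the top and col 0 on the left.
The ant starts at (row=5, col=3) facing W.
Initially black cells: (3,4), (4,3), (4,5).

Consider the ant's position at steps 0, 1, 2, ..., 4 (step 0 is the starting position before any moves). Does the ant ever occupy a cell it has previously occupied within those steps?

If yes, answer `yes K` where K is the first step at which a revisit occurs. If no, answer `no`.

Step 1: on WHITE (5,3): turn R to N, flip to black, move to (4,3). |black|=4 — new cell
Step 2: on BLACK (4,3): turn L to W, flip to white, move to (4,2). |black|=3 — new cell
Step 3: on WHITE (4,2): turn R to N, flip to black, move to (3,2). |black|=4 — new cell
Step 4: on WHITE (3,2): turn R to E, flip to black, move to (3,3). |black|=5 — new cell
No revisit within 4 steps.

Answer: no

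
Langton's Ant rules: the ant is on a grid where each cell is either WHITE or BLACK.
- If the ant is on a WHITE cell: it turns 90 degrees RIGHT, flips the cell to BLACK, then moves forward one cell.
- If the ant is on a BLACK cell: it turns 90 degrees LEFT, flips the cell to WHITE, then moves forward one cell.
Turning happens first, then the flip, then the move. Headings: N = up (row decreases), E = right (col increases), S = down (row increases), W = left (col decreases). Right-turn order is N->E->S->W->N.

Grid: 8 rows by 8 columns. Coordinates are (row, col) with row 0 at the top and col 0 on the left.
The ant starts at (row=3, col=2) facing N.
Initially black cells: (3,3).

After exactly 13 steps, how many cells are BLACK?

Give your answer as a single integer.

Step 1: on WHITE (3,2): turn R to E, flip to black, move to (3,3). |black|=2
Step 2: on BLACK (3,3): turn L to N, flip to white, move to (2,3). |black|=1
Step 3: on WHITE (2,3): turn R to E, flip to black, move to (2,4). |black|=2
Step 4: on WHITE (2,4): turn R to S, flip to black, move to (3,4). |black|=3
Step 5: on WHITE (3,4): turn R to W, flip to black, move to (3,3). |black|=4
Step 6: on WHITE (3,3): turn R to N, flip to black, move to (2,3). |black|=5
Step 7: on BLACK (2,3): turn L to W, flip to white, move to (2,2). |black|=4
Step 8: on WHITE (2,2): turn R to N, flip to black, move to (1,2). |black|=5
Step 9: on WHITE (1,2): turn R to E, flip to black, move to (1,3). |black|=6
Step 10: on WHITE (1,3): turn R to S, flip to black, move to (2,3). |black|=7
Step 11: on WHITE (2,3): turn R to W, flip to black, move to (2,2). |black|=8
Step 12: on BLACK (2,2): turn L to S, flip to white, move to (3,2). |black|=7
Step 13: on BLACK (3,2): turn L to E, flip to white, move to (3,3). |black|=6

Answer: 6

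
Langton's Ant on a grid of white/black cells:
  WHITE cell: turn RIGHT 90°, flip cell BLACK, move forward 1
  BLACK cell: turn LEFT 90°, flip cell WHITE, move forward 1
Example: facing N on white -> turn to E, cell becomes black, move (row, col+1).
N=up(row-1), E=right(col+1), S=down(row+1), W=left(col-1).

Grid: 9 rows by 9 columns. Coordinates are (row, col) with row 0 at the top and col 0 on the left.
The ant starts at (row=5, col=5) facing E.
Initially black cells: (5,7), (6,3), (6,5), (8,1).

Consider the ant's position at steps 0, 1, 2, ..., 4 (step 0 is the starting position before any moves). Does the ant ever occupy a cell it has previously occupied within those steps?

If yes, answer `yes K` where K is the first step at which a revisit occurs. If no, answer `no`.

Answer: no

Derivation:
Step 1: on WHITE (5,5): turn R to S, flip to black, move to (6,5). |black|=5 — new cell
Step 2: on BLACK (6,5): turn L to E, flip to white, move to (6,6). |black|=4 — new cell
Step 3: on WHITE (6,6): turn R to S, flip to black, move to (7,6). |black|=5 — new cell
Step 4: on WHITE (7,6): turn R to W, flip to black, move to (7,5). |black|=6 — new cell
No revisit within 4 steps.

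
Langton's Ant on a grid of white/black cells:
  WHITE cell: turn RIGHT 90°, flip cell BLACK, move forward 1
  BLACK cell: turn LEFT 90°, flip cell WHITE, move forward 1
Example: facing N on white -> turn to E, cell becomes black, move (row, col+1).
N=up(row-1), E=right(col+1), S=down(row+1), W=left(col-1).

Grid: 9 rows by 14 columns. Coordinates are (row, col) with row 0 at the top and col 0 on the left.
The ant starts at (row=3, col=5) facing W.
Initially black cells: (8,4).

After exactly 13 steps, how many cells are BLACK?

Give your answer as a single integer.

Answer: 10

Derivation:
Step 1: on WHITE (3,5): turn R to N, flip to black, move to (2,5). |black|=2
Step 2: on WHITE (2,5): turn R to E, flip to black, move to (2,6). |black|=3
Step 3: on WHITE (2,6): turn R to S, flip to black, move to (3,6). |black|=4
Step 4: on WHITE (3,6): turn R to W, flip to black, move to (3,5). |black|=5
Step 5: on BLACK (3,5): turn L to S, flip to white, move to (4,5). |black|=4
Step 6: on WHITE (4,5): turn R to W, flip to black, move to (4,4). |black|=5
Step 7: on WHITE (4,4): turn R to N, flip to black, move to (3,4). |black|=6
Step 8: on WHITE (3,4): turn R to E, flip to black, move to (3,5). |black|=7
Step 9: on WHITE (3,5): turn R to S, flip to black, move to (4,5). |black|=8
Step 10: on BLACK (4,5): turn L to E, flip to white, move to (4,6). |black|=7
Step 11: on WHITE (4,6): turn R to S, flip to black, move to (5,6). |black|=8
Step 12: on WHITE (5,6): turn R to W, flip to black, move to (5,5). |black|=9
Step 13: on WHITE (5,5): turn R to N, flip to black, move to (4,5). |black|=10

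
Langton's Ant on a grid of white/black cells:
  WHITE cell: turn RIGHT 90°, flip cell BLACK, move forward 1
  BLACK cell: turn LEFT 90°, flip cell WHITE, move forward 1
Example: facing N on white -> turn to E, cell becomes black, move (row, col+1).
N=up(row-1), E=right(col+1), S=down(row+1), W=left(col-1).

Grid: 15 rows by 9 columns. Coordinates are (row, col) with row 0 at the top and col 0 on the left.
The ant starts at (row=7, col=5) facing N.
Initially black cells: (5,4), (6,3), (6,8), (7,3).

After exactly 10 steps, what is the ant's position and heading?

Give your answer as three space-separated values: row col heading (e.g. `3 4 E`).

Answer: 8 4 S

Derivation:
Step 1: on WHITE (7,5): turn R to E, flip to black, move to (7,6). |black|=5
Step 2: on WHITE (7,6): turn R to S, flip to black, move to (8,6). |black|=6
Step 3: on WHITE (8,6): turn R to W, flip to black, move to (8,5). |black|=7
Step 4: on WHITE (8,5): turn R to N, flip to black, move to (7,5). |black|=8
Step 5: on BLACK (7,5): turn L to W, flip to white, move to (7,4). |black|=7
Step 6: on WHITE (7,4): turn R to N, flip to black, move to (6,4). |black|=8
Step 7: on WHITE (6,4): turn R to E, flip to black, move to (6,5). |black|=9
Step 8: on WHITE (6,5): turn R to S, flip to black, move to (7,5). |black|=10
Step 9: on WHITE (7,5): turn R to W, flip to black, move to (7,4). |black|=11
Step 10: on BLACK (7,4): turn L to S, flip to white, move to (8,4). |black|=10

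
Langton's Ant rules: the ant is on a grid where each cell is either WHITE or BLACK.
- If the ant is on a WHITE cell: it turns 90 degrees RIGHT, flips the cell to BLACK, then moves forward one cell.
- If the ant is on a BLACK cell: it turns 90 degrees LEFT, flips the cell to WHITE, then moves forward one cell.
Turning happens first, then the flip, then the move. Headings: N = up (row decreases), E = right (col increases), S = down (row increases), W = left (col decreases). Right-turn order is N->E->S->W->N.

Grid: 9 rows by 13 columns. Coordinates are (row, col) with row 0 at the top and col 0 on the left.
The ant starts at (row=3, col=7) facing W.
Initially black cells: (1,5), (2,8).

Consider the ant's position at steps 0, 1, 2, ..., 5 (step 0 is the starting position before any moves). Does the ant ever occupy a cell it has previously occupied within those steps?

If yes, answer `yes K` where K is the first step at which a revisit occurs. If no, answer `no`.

Step 1: on WHITE (3,7): turn R to N, flip to black, move to (2,7). |black|=3 — new cell
Step 2: on WHITE (2,7): turn R to E, flip to black, move to (2,8). |black|=4 — new cell
Step 3: on BLACK (2,8): turn L to N, flip to white, move to (1,8). |black|=3 — new cell
Step 4: on WHITE (1,8): turn R to E, flip to black, move to (1,9). |black|=4 — new cell
Step 5: on WHITE (1,9): turn R to S, flip to black, move to (2,9). |black|=5 — new cell
No revisit within 5 steps.

Answer: no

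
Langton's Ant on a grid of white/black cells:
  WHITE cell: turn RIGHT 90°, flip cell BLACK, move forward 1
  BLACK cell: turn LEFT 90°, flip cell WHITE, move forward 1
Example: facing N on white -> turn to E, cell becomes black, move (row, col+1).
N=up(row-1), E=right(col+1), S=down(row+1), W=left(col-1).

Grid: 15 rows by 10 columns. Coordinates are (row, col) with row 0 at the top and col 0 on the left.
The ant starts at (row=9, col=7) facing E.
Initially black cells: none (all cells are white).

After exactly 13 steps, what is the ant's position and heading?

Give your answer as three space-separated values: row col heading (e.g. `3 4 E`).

Step 1: on WHITE (9,7): turn R to S, flip to black, move to (10,7). |black|=1
Step 2: on WHITE (10,7): turn R to W, flip to black, move to (10,6). |black|=2
Step 3: on WHITE (10,6): turn R to N, flip to black, move to (9,6). |black|=3
Step 4: on WHITE (9,6): turn R to E, flip to black, move to (9,7). |black|=4
Step 5: on BLACK (9,7): turn L to N, flip to white, move to (8,7). |black|=3
Step 6: on WHITE (8,7): turn R to E, flip to black, move to (8,8). |black|=4
Step 7: on WHITE (8,8): turn R to S, flip to black, move to (9,8). |black|=5
Step 8: on WHITE (9,8): turn R to W, flip to black, move to (9,7). |black|=6
Step 9: on WHITE (9,7): turn R to N, flip to black, move to (8,7). |black|=7
Step 10: on BLACK (8,7): turn L to W, flip to white, move to (8,6). |black|=6
Step 11: on WHITE (8,6): turn R to N, flip to black, move to (7,6). |black|=7
Step 12: on WHITE (7,6): turn R to E, flip to black, move to (7,7). |black|=8
Step 13: on WHITE (7,7): turn R to S, flip to black, move to (8,7). |black|=9

Answer: 8 7 S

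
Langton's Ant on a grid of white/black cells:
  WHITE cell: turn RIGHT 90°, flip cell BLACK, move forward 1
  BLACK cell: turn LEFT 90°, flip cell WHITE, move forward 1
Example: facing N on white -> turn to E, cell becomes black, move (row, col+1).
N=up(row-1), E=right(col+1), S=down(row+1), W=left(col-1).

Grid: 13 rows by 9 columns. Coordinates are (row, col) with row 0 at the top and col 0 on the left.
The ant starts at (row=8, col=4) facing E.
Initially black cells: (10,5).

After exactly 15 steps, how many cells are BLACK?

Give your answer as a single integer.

Step 1: on WHITE (8,4): turn R to S, flip to black, move to (9,4). |black|=2
Step 2: on WHITE (9,4): turn R to W, flip to black, move to (9,3). |black|=3
Step 3: on WHITE (9,3): turn R to N, flip to black, move to (8,3). |black|=4
Step 4: on WHITE (8,3): turn R to E, flip to black, move to (8,4). |black|=5
Step 5: on BLACK (8,4): turn L to N, flip to white, move to (7,4). |black|=4
Step 6: on WHITE (7,4): turn R to E, flip to black, move to (7,5). |black|=5
Step 7: on WHITE (7,5): turn R to S, flip to black, move to (8,5). |black|=6
Step 8: on WHITE (8,5): turn R to W, flip to black, move to (8,4). |black|=7
Step 9: on WHITE (8,4): turn R to N, flip to black, move to (7,4). |black|=8
Step 10: on BLACK (7,4): turn L to W, flip to white, move to (7,3). |black|=7
Step 11: on WHITE (7,3): turn R to N, flip to black, move to (6,3). |black|=8
Step 12: on WHITE (6,3): turn R to E, flip to black, move to (6,4). |black|=9
Step 13: on WHITE (6,4): turn R to S, flip to black, move to (7,4). |black|=10
Step 14: on WHITE (7,4): turn R to W, flip to black, move to (7,3). |black|=11
Step 15: on BLACK (7,3): turn L to S, flip to white, move to (8,3). |black|=10

Answer: 10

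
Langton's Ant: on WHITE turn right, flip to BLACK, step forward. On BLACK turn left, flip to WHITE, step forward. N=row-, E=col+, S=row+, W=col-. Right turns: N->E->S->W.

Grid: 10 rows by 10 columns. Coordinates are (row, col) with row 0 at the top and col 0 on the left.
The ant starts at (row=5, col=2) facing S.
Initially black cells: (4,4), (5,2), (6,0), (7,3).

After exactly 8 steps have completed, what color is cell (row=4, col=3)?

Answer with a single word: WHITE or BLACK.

Answer: BLACK

Derivation:
Step 1: on BLACK (5,2): turn L to E, flip to white, move to (5,3). |black|=3
Step 2: on WHITE (5,3): turn R to S, flip to black, move to (6,3). |black|=4
Step 3: on WHITE (6,3): turn R to W, flip to black, move to (6,2). |black|=5
Step 4: on WHITE (6,2): turn R to N, flip to black, move to (5,2). |black|=6
Step 5: on WHITE (5,2): turn R to E, flip to black, move to (5,3). |black|=7
Step 6: on BLACK (5,3): turn L to N, flip to white, move to (4,3). |black|=6
Step 7: on WHITE (4,3): turn R to E, flip to black, move to (4,4). |black|=7
Step 8: on BLACK (4,4): turn L to N, flip to white, move to (3,4). |black|=6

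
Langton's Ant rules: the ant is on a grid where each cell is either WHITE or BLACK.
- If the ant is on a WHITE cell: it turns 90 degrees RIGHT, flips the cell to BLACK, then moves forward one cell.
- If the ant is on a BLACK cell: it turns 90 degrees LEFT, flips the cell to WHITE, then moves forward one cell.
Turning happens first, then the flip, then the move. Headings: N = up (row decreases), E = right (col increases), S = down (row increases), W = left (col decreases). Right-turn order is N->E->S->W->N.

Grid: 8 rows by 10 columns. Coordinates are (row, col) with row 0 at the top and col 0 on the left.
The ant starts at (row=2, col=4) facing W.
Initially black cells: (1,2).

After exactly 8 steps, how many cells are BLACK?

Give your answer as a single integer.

Answer: 7

Derivation:
Step 1: on WHITE (2,4): turn R to N, flip to black, move to (1,4). |black|=2
Step 2: on WHITE (1,4): turn R to E, flip to black, move to (1,5). |black|=3
Step 3: on WHITE (1,5): turn R to S, flip to black, move to (2,5). |black|=4
Step 4: on WHITE (2,5): turn R to W, flip to black, move to (2,4). |black|=5
Step 5: on BLACK (2,4): turn L to S, flip to white, move to (3,4). |black|=4
Step 6: on WHITE (3,4): turn R to W, flip to black, move to (3,3). |black|=5
Step 7: on WHITE (3,3): turn R to N, flip to black, move to (2,3). |black|=6
Step 8: on WHITE (2,3): turn R to E, flip to black, move to (2,4). |black|=7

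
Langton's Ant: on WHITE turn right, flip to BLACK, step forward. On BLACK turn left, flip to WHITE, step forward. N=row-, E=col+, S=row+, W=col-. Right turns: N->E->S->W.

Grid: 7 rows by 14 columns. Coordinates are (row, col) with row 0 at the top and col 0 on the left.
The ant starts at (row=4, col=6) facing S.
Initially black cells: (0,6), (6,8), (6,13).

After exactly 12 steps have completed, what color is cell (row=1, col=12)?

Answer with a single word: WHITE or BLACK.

Step 1: on WHITE (4,6): turn R to W, flip to black, move to (4,5). |black|=4
Step 2: on WHITE (4,5): turn R to N, flip to black, move to (3,5). |black|=5
Step 3: on WHITE (3,5): turn R to E, flip to black, move to (3,6). |black|=6
Step 4: on WHITE (3,6): turn R to S, flip to black, move to (4,6). |black|=7
Step 5: on BLACK (4,6): turn L to E, flip to white, move to (4,7). |black|=6
Step 6: on WHITE (4,7): turn R to S, flip to black, move to (5,7). |black|=7
Step 7: on WHITE (5,7): turn R to W, flip to black, move to (5,6). |black|=8
Step 8: on WHITE (5,6): turn R to N, flip to black, move to (4,6). |black|=9
Step 9: on WHITE (4,6): turn R to E, flip to black, move to (4,7). |black|=10
Step 10: on BLACK (4,7): turn L to N, flip to white, move to (3,7). |black|=9
Step 11: on WHITE (3,7): turn R to E, flip to black, move to (3,8). |black|=10
Step 12: on WHITE (3,8): turn R to S, flip to black, move to (4,8). |black|=11

Answer: WHITE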